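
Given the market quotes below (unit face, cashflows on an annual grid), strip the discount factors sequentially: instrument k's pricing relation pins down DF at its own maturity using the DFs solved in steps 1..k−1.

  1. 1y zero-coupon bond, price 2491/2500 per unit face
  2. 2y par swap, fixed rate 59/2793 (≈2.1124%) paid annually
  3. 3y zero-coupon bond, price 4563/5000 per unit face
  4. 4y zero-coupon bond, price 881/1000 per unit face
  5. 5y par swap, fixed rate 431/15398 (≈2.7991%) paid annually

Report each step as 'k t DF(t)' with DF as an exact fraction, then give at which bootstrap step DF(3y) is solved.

1 1 2491/2500
2 2 9587/10000
3 3 4563/5000
4 4 881/1000
5 5 8707/10000
DF(3y) is solved at step 3

step 1 [1y] zero: DF = P = 2491/2500 ≈ 0.996400
step 2 [2y] swap r/1=59/2793: DF=(1 − 59/2793·(0.996400))/(1+59/2793) = 9587/10000 ≈ 0.958700
step 3 [3y] zero: DF = P = 4563/5000 ≈ 0.912600
step 4 [4y] zero: DF = P = 881/1000 ≈ 0.881000
step 5 [5y] swap r/1=431/15398: DF=(1 − 431/15398·(0.996400+0.958700+0.912600+0.881000))/(1+431/15398) = 8707/10000 ≈ 0.870700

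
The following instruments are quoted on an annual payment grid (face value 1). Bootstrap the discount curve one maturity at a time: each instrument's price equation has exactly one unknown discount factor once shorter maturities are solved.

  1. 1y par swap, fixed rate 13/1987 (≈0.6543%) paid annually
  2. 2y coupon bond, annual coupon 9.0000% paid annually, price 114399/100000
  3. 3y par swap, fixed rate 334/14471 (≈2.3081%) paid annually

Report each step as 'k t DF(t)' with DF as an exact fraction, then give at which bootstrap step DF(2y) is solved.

step 1 [1y] swap r/1=13/1987: DF=(1 − 13/1987·(0))/(1+13/1987) = 1987/2000 ≈ 0.993500
step 2 [2y] bond c/1=9/100: DF=(114399/100000 − 9/100·(0.993500))/(1+9/100) = 387/400 ≈ 0.967500
step 3 [3y] swap r/1=334/14471: DF=(1 − 334/14471·(0.993500+0.967500))/(1+334/14471) = 2333/2500 ≈ 0.933200

1 1 1987/2000
2 2 387/400
3 3 2333/2500
DF(2y) is solved at step 2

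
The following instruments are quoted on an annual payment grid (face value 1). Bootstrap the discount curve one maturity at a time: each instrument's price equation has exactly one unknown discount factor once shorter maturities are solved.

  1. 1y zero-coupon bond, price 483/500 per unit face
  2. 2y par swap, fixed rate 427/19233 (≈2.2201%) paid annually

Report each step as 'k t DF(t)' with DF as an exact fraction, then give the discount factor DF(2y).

1 1 483/500
2 2 9573/10000
DF(2y) = 9573/10000 ≈ 0.957300

step 1 [1y] zero: DF = P = 483/500 ≈ 0.966000
step 2 [2y] swap r/1=427/19233: DF=(1 − 427/19233·(0.966000))/(1+427/19233) = 9573/10000 ≈ 0.957300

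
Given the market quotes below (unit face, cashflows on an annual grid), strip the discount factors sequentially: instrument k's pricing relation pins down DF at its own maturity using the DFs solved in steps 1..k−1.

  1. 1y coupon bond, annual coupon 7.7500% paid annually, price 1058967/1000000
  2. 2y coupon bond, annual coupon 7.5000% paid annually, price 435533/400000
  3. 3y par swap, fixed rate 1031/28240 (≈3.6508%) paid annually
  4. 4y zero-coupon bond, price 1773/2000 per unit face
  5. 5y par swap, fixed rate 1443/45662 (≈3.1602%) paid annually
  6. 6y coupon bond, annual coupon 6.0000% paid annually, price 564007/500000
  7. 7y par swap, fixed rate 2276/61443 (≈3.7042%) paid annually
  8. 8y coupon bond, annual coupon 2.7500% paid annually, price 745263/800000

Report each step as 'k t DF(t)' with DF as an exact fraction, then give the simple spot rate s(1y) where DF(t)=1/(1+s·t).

step 1 [1y] bond c/1=31/400: DF=(1058967/1000000 − 31/400·(0))/(1+31/400) = 2457/2500 ≈ 0.982800
step 2 [2y] bond c/1=3/40: DF=(435533/400000 − 3/40·(0.982800))/(1+3/40) = 9443/10000 ≈ 0.944300
step 3 [3y] swap r/1=1031/28240: DF=(1 − 1031/28240·(0.982800+0.944300))/(1+1031/28240) = 8969/10000 ≈ 0.896900
step 4 [4y] zero: DF = P = 1773/2000 ≈ 0.886500
step 5 [5y] swap r/1=1443/45662: DF=(1 − 1443/45662·(0.982800+0.944300+0.896900+0.886500))/(1+1443/45662) = 8557/10000 ≈ 0.855700
step 6 [6y] bond c/1=3/50: DF=(564007/500000 − 3/50·(0.982800+0.944300+0.896900+0.886500+0.855700))/(1+3/50) = 8057/10000 ≈ 0.805700
step 7 [7y] swap r/1=2276/61443: DF=(1 − 2276/61443·(0.982800+0.944300+0.896900+0.886500+0.855700+0.805700))/(1+2276/61443) = 1931/2500 ≈ 0.772400
step 8 [8y] bond c/1=11/400: DF=(745263/800000 − 11/400·(0.982800+0.944300+0.896900+0.886500+0.855700+0.805700+0.772400))/(1+11/400) = 3711/5000 ≈ 0.742200

1 1 2457/2500
2 2 9443/10000
3 3 8969/10000
4 4 1773/2000
5 5 8557/10000
6 6 8057/10000
7 7 1931/2500
8 8 3711/5000
s(1y) = (1/(2457/2500) − 1)/(1) = 43/2457 ≈ 1.7501%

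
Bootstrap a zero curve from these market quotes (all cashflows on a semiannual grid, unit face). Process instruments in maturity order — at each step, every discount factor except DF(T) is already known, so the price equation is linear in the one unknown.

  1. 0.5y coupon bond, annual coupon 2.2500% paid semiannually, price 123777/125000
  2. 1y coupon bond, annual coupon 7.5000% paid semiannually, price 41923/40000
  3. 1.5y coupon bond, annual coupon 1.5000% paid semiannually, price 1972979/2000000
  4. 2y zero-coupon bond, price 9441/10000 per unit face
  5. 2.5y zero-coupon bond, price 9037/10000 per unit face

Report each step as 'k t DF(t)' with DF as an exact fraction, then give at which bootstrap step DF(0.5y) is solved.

1 1/2 612/625
2 1 2437/2500
3 3/2 4823/5000
4 2 9441/10000
5 5/2 9037/10000
DF(0.5y) is solved at step 1

step 1 [0.5y] bond c/2=9/800: DF=(123777/125000 − 9/800·(0))/(1+9/800) = 612/625 ≈ 0.979200
step 2 [1y] bond c/2=3/80: DF=(41923/40000 − 3/80·(0.979200))/(1+3/80) = 2437/2500 ≈ 0.974800
step 3 [1.5y] bond c/2=3/400: DF=(1972979/2000000 − 3/400·(0.979200+0.974800))/(1+3/400) = 4823/5000 ≈ 0.964600
step 4 [2y] zero: DF = P = 9441/10000 ≈ 0.944100
step 5 [2.5y] zero: DF = P = 9037/10000 ≈ 0.903700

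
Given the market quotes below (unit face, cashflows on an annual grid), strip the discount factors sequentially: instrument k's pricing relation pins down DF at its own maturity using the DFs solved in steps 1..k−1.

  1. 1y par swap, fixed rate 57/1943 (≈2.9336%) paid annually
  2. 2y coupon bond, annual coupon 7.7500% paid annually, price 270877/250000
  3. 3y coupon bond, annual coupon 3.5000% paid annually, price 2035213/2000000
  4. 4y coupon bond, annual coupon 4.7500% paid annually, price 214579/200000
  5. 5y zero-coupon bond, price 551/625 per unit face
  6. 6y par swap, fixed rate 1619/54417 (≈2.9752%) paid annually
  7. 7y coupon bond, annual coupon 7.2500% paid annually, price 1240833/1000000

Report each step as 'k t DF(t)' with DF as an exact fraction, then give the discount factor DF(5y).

step 1 [1y] swap r/1=57/1943: DF=(1 − 57/1943·(0))/(1+57/1943) = 1943/2000 ≈ 0.971500
step 2 [2y] bond c/1=31/400: DF=(270877/250000 − 31/400·(0.971500))/(1+31/400) = 9357/10000 ≈ 0.935700
step 3 [3y] bond c/1=7/200: DF=(2035213/2000000 − 7/200·(0.971500+0.935700))/(1+7/200) = 9187/10000 ≈ 0.918700
step 4 [4y] bond c/1=19/400: DF=(214579/200000 − 19/400·(0.971500+0.935700+0.918700))/(1+19/400) = 8961/10000 ≈ 0.896100
step 5 [5y] zero: DF = P = 551/625 ≈ 0.881600
step 6 [6y] swap r/1=1619/54417: DF=(1 − 1619/54417·(0.971500+0.935700+0.918700+0.896100+0.881600))/(1+1619/54417) = 8381/10000 ≈ 0.838100
step 7 [7y] bond c/1=29/400: DF=(1240833/1000000 − 29/400·(0.971500+0.935700+0.918700+0.896100+0.881600+0.838100))/(1+29/400) = 7891/10000 ≈ 0.789100

1 1 1943/2000
2 2 9357/10000
3 3 9187/10000
4 4 8961/10000
5 5 551/625
6 6 8381/10000
7 7 7891/10000
DF(5y) = 551/625 ≈ 0.881600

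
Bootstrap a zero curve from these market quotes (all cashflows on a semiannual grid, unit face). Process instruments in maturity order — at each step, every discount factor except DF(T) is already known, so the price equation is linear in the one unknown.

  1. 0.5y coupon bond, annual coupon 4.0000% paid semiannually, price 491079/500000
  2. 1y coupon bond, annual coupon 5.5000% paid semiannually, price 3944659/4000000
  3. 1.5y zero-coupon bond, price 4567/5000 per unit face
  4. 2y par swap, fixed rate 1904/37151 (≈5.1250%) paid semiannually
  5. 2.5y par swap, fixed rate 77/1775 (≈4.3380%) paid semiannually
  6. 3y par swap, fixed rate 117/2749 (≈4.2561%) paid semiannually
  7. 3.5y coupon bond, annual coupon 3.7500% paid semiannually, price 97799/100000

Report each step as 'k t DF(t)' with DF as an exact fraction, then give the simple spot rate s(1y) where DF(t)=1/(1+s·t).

1 1/2 9629/10000
2 1 467/500
3 3/2 4567/5000
4 2 1131/1250
5 5/2 8999/10000
6 3 883/1000
7 7/2 2147/2500
s(1y) = (1/(467/500) − 1)/(1) = 33/467 ≈ 7.0664%

step 1 [0.5y] bond c/2=1/50: DF=(491079/500000 − 1/50·(0))/(1+1/50) = 9629/10000 ≈ 0.962900
step 2 [1y] bond c/2=11/400: DF=(3944659/4000000 − 11/400·(0.962900))/(1+11/400) = 467/500 ≈ 0.934000
step 3 [1.5y] zero: DF = P = 4567/5000 ≈ 0.913400
step 4 [2y] swap r/2=952/37151: DF=(1 − 952/37151·(0.962900+0.934000+0.913400))/(1+952/37151) = 1131/1250 ≈ 0.904800
step 5 [2.5y] swap r/2=77/3550: DF=(1 − 77/3550·(0.962900+0.934000+0.913400+0.904800))/(1+77/3550) = 8999/10000 ≈ 0.899900
step 6 [3y] swap r/2=117/5498: DF=(1 − 117/5498·(0.962900+0.934000+0.913400+0.904800+0.899900))/(1+117/5498) = 883/1000 ≈ 0.883000
step 7 [3.5y] bond c/2=3/160: DF=(97799/100000 − 3/160·(0.962900+0.934000+0.913400+0.904800+0.899900+0.883000))/(1+3/160) = 2147/2500 ≈ 0.858800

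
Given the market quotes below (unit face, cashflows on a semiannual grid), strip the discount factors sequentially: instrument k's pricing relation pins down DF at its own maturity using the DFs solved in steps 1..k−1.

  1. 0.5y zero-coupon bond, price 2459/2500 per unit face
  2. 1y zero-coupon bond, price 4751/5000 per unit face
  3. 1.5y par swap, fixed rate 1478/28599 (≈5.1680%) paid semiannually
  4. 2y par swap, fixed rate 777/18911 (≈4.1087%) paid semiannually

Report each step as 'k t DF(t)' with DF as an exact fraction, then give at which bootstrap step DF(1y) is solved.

step 1 [0.5y] zero: DF = P = 2459/2500 ≈ 0.983600
step 2 [1y] zero: DF = P = 4751/5000 ≈ 0.950200
step 3 [1.5y] swap r/2=739/28599: DF=(1 − 739/28599·(0.983600+0.950200))/(1+739/28599) = 9261/10000 ≈ 0.926100
step 4 [2y] swap r/2=777/37822: DF=(1 − 777/37822·(0.983600+0.950200+0.926100))/(1+777/37822) = 9223/10000 ≈ 0.922300

1 1/2 2459/2500
2 1 4751/5000
3 3/2 9261/10000
4 2 9223/10000
DF(1y) is solved at step 2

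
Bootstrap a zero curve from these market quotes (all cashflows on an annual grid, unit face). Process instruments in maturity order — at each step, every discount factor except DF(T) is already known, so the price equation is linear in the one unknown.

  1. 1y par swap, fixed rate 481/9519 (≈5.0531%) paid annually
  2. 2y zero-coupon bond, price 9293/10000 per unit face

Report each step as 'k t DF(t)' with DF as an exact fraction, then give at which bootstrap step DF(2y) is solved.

1 1 9519/10000
2 2 9293/10000
DF(2y) is solved at step 2

step 1 [1y] swap r/1=481/9519: DF=(1 − 481/9519·(0))/(1+481/9519) = 9519/10000 ≈ 0.951900
step 2 [2y] zero: DF = P = 9293/10000 ≈ 0.929300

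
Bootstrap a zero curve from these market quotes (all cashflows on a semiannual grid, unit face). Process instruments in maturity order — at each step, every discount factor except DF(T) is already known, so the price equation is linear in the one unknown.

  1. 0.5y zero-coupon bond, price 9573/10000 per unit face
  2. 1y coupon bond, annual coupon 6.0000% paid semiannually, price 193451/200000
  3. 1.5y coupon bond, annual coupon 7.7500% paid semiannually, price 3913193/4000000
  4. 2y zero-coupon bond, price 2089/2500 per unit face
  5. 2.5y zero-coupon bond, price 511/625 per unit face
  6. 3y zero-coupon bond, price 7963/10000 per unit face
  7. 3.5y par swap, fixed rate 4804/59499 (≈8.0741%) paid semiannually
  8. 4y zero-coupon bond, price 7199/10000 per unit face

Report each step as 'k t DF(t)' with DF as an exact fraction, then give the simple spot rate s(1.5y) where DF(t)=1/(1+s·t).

step 1 [0.5y] zero: DF = P = 9573/10000 ≈ 0.957300
step 2 [1y] bond c/2=3/100: DF=(193451/200000 − 3/100·(0.957300))/(1+3/100) = 1139/1250 ≈ 0.911200
step 3 [1.5y] bond c/2=31/800: DF=(3913193/4000000 − 31/800·(0.957300+0.911200))/(1+31/800) = 8721/10000 ≈ 0.872100
step 4 [2y] zero: DF = P = 2089/2500 ≈ 0.835600
step 5 [2.5y] zero: DF = P = 511/625 ≈ 0.817600
step 6 [3y] zero: DF = P = 7963/10000 ≈ 0.796300
step 7 [3.5y] swap r/2=2402/59499: DF=(1 − 2402/59499·(0.957300+0.911200+0.872100+0.835600+0.817600+0.796300))/(1+2402/59499) = 3799/5000 ≈ 0.759800
step 8 [4y] zero: DF = P = 7199/10000 ≈ 0.719900

1 1/2 9573/10000
2 1 1139/1250
3 3/2 8721/10000
4 2 2089/2500
5 5/2 511/625
6 3 7963/10000
7 7/2 3799/5000
8 4 7199/10000
s(1.5y) = (1/(8721/10000) − 1)/(3/2) = 2558/26163 ≈ 9.7772%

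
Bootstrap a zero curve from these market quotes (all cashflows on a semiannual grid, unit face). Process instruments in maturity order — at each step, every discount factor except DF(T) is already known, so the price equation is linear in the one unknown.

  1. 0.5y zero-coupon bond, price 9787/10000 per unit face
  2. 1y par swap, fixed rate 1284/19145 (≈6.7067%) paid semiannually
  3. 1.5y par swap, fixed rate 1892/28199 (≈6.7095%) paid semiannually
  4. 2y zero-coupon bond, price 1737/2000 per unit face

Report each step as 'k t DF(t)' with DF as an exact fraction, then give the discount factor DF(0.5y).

step 1 [0.5y] zero: DF = P = 9787/10000 ≈ 0.978700
step 2 [1y] swap r/2=642/19145: DF=(1 − 642/19145·(0.978700))/(1+642/19145) = 4679/5000 ≈ 0.935800
step 3 [1.5y] swap r/2=946/28199: DF=(1 − 946/28199·(0.978700+0.935800))/(1+946/28199) = 4527/5000 ≈ 0.905400
step 4 [2y] zero: DF = P = 1737/2000 ≈ 0.868500

1 1/2 9787/10000
2 1 4679/5000
3 3/2 4527/5000
4 2 1737/2000
DF(0.5y) = 9787/10000 ≈ 0.978700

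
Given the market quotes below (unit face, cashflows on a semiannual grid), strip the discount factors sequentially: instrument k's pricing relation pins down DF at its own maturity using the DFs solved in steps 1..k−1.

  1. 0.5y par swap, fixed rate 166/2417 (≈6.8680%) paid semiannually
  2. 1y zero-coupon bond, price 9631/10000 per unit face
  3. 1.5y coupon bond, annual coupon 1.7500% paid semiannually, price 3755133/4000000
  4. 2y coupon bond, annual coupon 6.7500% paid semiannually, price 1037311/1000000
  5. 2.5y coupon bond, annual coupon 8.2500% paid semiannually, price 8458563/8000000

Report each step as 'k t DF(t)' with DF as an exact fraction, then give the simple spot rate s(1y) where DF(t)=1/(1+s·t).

step 1 [0.5y] swap r/2=83/2417: DF=(1 − 83/2417·(0))/(1+83/2417) = 2417/2500 ≈ 0.966800
step 2 [1y] zero: DF = P = 9631/10000 ≈ 0.963100
step 3 [1.5y] bond c/2=7/800: DF=(3755133/4000000 − 7/800·(0.966800+0.963100))/(1+7/800) = 9139/10000 ≈ 0.913900
step 4 [2y] bond c/2=27/800: DF=(1037311/1000000 − 27/800·(0.966800+0.963100+0.913900))/(1+27/800) = 4553/5000 ≈ 0.910600
step 5 [2.5y] bond c/2=33/800: DF=(8458563/8000000 − 33/800·(0.966800+0.963100+0.913900+0.910600))/(1+33/800) = 8667/10000 ≈ 0.866700

1 1/2 2417/2500
2 1 9631/10000
3 3/2 9139/10000
4 2 4553/5000
5 5/2 8667/10000
s(1y) = (1/(9631/10000) − 1)/(1) = 369/9631 ≈ 3.8314%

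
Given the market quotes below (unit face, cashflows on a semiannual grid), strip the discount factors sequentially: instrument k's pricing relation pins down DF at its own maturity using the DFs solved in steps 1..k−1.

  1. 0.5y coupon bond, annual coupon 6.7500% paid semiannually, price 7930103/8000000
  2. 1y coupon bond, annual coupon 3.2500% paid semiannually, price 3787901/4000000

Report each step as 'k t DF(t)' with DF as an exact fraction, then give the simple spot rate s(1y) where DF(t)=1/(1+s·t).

step 1 [0.5y] bond c/2=27/800: DF=(7930103/8000000 − 27/800·(0))/(1+27/800) = 9589/10000 ≈ 0.958900
step 2 [1y] bond c/2=13/800: DF=(3787901/4000000 − 13/800·(0.958900))/(1+13/800) = 1833/2000 ≈ 0.916500

1 1/2 9589/10000
2 1 1833/2000
s(1y) = (1/(1833/2000) − 1)/(1) = 167/1833 ≈ 9.1107%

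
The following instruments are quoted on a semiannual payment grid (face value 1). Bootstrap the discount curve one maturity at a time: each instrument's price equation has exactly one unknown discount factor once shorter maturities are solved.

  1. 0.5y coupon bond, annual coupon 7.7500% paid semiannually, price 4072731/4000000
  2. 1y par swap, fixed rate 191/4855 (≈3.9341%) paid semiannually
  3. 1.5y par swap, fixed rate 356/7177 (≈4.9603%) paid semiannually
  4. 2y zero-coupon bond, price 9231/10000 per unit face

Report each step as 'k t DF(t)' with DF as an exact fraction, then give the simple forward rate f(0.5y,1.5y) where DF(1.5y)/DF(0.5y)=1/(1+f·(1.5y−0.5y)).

step 1 [0.5y] bond c/2=31/800: DF=(4072731/4000000 − 31/800·(0))/(1+31/800) = 4901/5000 ≈ 0.980200
step 2 [1y] swap r/2=191/9710: DF=(1 − 191/9710·(0.980200))/(1+191/9710) = 4809/5000 ≈ 0.961800
step 3 [1.5y] swap r/2=178/7177: DF=(1 − 178/7177·(0.980200+0.961800))/(1+178/7177) = 1161/1250 ≈ 0.928800
step 4 [2y] zero: DF = P = 9231/10000 ≈ 0.923100

1 1/2 4901/5000
2 1 4809/5000
3 3/2 1161/1250
4 2 9231/10000
f(0.5y,1.5y) = ((4901/5000)/(1161/1250) − 1)/(1) = 257/4644 ≈ 5.5340%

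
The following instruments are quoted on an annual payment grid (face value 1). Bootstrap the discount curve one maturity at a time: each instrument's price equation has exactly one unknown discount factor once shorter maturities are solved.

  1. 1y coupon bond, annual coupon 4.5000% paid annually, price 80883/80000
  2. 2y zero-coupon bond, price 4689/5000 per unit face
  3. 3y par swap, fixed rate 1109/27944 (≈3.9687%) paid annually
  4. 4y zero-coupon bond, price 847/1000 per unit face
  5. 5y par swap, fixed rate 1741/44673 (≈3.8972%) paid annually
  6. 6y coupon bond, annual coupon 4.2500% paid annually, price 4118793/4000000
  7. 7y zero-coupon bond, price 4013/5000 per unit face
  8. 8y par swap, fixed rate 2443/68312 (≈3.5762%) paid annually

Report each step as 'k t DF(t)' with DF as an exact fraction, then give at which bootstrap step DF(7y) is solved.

1 1 387/400
2 2 4689/5000
3 3 8891/10000
4 4 847/1000
5 5 8259/10000
6 6 1007/1250
7 7 4013/5000
8 8 7557/10000
DF(7y) is solved at step 7

step 1 [1y] bond c/1=9/200: DF=(80883/80000 − 9/200·(0))/(1+9/200) = 387/400 ≈ 0.967500
step 2 [2y] zero: DF = P = 4689/5000 ≈ 0.937800
step 3 [3y] swap r/1=1109/27944: DF=(1 − 1109/27944·(0.967500+0.937800))/(1+1109/27944) = 8891/10000 ≈ 0.889100
step 4 [4y] zero: DF = P = 847/1000 ≈ 0.847000
step 5 [5y] swap r/1=1741/44673: DF=(1 − 1741/44673·(0.967500+0.937800+0.889100+0.847000))/(1+1741/44673) = 8259/10000 ≈ 0.825900
step 6 [6y] bond c/1=17/400: DF=(4118793/4000000 − 17/400·(0.967500+0.937800+0.889100+0.847000+0.825900))/(1+17/400) = 1007/1250 ≈ 0.805600
step 7 [7y] zero: DF = P = 4013/5000 ≈ 0.802600
step 8 [8y] swap r/1=2443/68312: DF=(1 − 2443/68312·(0.967500+0.937800+0.889100+0.847000+0.825900+0.805600+0.802600))/(1+2443/68312) = 7557/10000 ≈ 0.755700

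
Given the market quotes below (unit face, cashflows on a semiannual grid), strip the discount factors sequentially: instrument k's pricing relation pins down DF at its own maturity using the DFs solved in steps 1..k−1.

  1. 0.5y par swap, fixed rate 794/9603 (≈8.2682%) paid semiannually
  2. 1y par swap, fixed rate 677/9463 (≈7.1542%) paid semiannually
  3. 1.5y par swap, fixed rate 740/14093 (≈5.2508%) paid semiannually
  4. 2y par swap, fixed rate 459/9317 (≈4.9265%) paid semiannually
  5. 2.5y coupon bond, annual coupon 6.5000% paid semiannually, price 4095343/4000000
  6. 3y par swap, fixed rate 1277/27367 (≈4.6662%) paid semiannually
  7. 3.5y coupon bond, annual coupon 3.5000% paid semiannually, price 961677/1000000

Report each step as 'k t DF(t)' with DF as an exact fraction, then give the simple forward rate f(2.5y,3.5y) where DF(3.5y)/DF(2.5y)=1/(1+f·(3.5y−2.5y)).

step 1 [0.5y] swap r/2=397/9603: DF=(1 − 397/9603·(0))/(1+397/9603) = 9603/10000 ≈ 0.960300
step 2 [1y] swap r/2=677/18926: DF=(1 − 677/18926·(0.960300))/(1+677/18926) = 9323/10000 ≈ 0.932300
step 3 [1.5y] swap r/2=370/14093: DF=(1 − 370/14093·(0.960300+0.932300))/(1+370/14093) = 463/500 ≈ 0.926000
step 4 [2y] swap r/2=459/18634: DF=(1 − 459/18634·(0.960300+0.932300+0.926000))/(1+459/18634) = 4541/5000 ≈ 0.908200
step 5 [2.5y] bond c/2=13/400: DF=(4095343/4000000 − 13/400·(0.960300+0.932300+0.926000+0.908200))/(1+13/400) = 8743/10000 ≈ 0.874300
step 6 [3y] swap r/2=1277/54734: DF=(1 − 1277/54734·(0.960300+0.932300+0.926000+0.908200+0.874300))/(1+1277/54734) = 8723/10000 ≈ 0.872300
step 7 [3.5y] bond c/2=7/400: DF=(961677/1000000 − 7/400·(0.960300+0.932300+0.926000+0.908200+0.874300+0.872300))/(1+7/400) = 851/1000 ≈ 0.851000

1 1/2 9603/10000
2 1 9323/10000
3 3/2 463/500
4 2 4541/5000
5 5/2 8743/10000
6 3 8723/10000
7 7/2 851/1000
f(2.5y,3.5y) = ((8743/10000)/(851/1000) − 1)/(1) = 233/8510 ≈ 2.7380%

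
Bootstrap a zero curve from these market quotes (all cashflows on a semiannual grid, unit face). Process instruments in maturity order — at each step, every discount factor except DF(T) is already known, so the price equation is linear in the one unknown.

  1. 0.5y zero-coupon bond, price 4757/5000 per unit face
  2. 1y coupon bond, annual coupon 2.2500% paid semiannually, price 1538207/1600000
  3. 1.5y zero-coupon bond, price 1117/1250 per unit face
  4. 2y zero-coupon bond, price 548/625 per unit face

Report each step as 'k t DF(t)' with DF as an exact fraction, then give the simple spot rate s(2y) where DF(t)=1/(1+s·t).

step 1 [0.5y] zero: DF = P = 4757/5000 ≈ 0.951400
step 2 [1y] bond c/2=9/800: DF=(1538207/1600000 − 9/800·(0.951400))/(1+9/800) = 9401/10000 ≈ 0.940100
step 3 [1.5y] zero: DF = P = 1117/1250 ≈ 0.893600
step 4 [2y] zero: DF = P = 548/625 ≈ 0.876800

1 1/2 4757/5000
2 1 9401/10000
3 3/2 1117/1250
4 2 548/625
s(2y) = (1/(548/625) − 1)/(2) = 77/1096 ≈ 7.0255%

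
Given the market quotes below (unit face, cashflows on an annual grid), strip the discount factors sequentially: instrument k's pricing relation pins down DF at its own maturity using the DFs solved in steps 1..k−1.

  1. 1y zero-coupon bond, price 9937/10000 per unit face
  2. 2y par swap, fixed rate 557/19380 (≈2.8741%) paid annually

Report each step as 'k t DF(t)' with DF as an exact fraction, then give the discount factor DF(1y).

step 1 [1y] zero: DF = P = 9937/10000 ≈ 0.993700
step 2 [2y] swap r/1=557/19380: DF=(1 − 557/19380·(0.993700))/(1+557/19380) = 9443/10000 ≈ 0.944300

1 1 9937/10000
2 2 9443/10000
DF(1y) = 9937/10000 ≈ 0.993700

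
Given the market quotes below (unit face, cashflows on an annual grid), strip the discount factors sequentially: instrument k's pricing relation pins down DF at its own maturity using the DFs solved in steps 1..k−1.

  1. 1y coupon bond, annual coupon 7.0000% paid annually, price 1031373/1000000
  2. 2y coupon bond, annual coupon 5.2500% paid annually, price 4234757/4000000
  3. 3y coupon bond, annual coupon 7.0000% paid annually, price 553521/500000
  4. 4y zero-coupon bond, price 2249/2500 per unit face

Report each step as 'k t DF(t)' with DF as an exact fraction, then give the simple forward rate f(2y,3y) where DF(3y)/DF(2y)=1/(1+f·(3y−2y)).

1 1 9639/10000
2 2 4789/5000
3 3 9089/10000
4 4 2249/2500
f(2y,3y) = ((4789/5000)/(9089/10000) − 1)/(1) = 489/9089 ≈ 5.3801%

step 1 [1y] bond c/1=7/100: DF=(1031373/1000000 − 7/100·(0))/(1+7/100) = 9639/10000 ≈ 0.963900
step 2 [2y] bond c/1=21/400: DF=(4234757/4000000 − 21/400·(0.963900))/(1+21/400) = 4789/5000 ≈ 0.957800
step 3 [3y] bond c/1=7/100: DF=(553521/500000 − 7/100·(0.963900+0.957800))/(1+7/100) = 9089/10000 ≈ 0.908900
step 4 [4y] zero: DF = P = 2249/2500 ≈ 0.899600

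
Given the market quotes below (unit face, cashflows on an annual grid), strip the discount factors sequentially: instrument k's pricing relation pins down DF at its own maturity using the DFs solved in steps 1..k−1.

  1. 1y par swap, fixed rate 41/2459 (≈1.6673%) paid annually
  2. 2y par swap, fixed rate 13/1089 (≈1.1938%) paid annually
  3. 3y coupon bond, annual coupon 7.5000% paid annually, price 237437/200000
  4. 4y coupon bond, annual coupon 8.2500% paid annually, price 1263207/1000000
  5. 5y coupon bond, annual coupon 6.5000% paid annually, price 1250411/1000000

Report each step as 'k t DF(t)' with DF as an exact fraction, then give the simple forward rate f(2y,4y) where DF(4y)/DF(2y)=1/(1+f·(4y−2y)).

step 1 [1y] swap r/1=41/2459: DF=(1 − 41/2459·(0))/(1+41/2459) = 2459/2500 ≈ 0.983600
step 2 [2y] swap r/1=13/1089: DF=(1 − 13/1089·(0.983600))/(1+13/1089) = 4883/5000 ≈ 0.976600
step 3 [3y] bond c/1=3/40: DF=(237437/200000 − 3/40·(0.983600+0.976600))/(1+3/40) = 2419/2500 ≈ 0.967600
step 4 [4y] bond c/1=33/400: DF=(1263207/1000000 − 33/400·(0.983600+0.976600+0.967600))/(1+33/400) = 4719/5000 ≈ 0.943800
step 5 [5y] bond c/1=13/200: DF=(1250411/1000000 − 13/200·(0.983600+0.976600+0.967600+0.943800))/(1+13/200) = 4689/5000 ≈ 0.937800

1 1 2459/2500
2 2 4883/5000
3 3 2419/2500
4 4 4719/5000
5 5 4689/5000
f(2y,4y) = ((4883/5000)/(4719/5000) − 1)/(2) = 82/4719 ≈ 1.7377%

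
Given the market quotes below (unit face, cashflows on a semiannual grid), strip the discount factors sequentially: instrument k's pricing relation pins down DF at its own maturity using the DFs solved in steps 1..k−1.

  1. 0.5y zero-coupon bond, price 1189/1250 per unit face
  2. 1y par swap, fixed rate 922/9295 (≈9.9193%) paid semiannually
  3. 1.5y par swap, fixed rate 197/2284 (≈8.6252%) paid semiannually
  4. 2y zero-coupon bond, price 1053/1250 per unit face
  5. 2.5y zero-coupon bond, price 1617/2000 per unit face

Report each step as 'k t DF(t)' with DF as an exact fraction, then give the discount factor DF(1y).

step 1 [0.5y] zero: DF = P = 1189/1250 ≈ 0.951200
step 2 [1y] swap r/2=461/9295: DF=(1 − 461/9295·(0.951200))/(1+461/9295) = 4539/5000 ≈ 0.907800
step 3 [1.5y] swap r/2=197/4568: DF=(1 − 197/4568·(0.951200+0.907800))/(1+197/4568) = 4409/5000 ≈ 0.881800
step 4 [2y] zero: DF = P = 1053/1250 ≈ 0.842400
step 5 [2.5y] zero: DF = P = 1617/2000 ≈ 0.808500

1 1/2 1189/1250
2 1 4539/5000
3 3/2 4409/5000
4 2 1053/1250
5 5/2 1617/2000
DF(1y) = 4539/5000 ≈ 0.907800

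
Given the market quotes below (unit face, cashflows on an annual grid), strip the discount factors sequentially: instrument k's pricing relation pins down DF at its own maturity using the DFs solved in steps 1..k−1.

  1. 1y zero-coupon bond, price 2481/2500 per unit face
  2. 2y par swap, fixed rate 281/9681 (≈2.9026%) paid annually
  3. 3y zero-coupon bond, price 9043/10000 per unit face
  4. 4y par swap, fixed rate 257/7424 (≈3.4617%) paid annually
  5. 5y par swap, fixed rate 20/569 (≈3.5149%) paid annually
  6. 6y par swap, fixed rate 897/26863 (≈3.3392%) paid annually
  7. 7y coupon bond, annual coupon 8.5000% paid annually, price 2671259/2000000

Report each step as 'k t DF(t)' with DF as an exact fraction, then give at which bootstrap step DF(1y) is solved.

1 1 2481/2500
2 2 4719/5000
3 3 9043/10000
4 4 1743/2000
5 5 21/25
6 6 4103/5000
7 7 8101/10000
DF(1y) is solved at step 1

step 1 [1y] zero: DF = P = 2481/2500 ≈ 0.992400
step 2 [2y] swap r/1=281/9681: DF=(1 − 281/9681·(0.992400))/(1+281/9681) = 4719/5000 ≈ 0.943800
step 3 [3y] zero: DF = P = 9043/10000 ≈ 0.904300
step 4 [4y] swap r/1=257/7424: DF=(1 − 257/7424·(0.992400+0.943800+0.904300))/(1+257/7424) = 1743/2000 ≈ 0.871500
step 5 [5y] swap r/1=20/569: DF=(1 − 20/569·(0.992400+0.943800+0.904300+0.871500))/(1+20/569) = 21/25 ≈ 0.840000
step 6 [6y] swap r/1=897/26863: DF=(1 − 897/26863·(0.992400+0.943800+0.904300+0.871500+0.840000))/(1+897/26863) = 4103/5000 ≈ 0.820600
step 7 [7y] bond c/1=17/200: DF=(2671259/2000000 − 17/200·(0.992400+0.943800+0.904300+0.871500+0.840000+0.820600))/(1+17/200) = 8101/10000 ≈ 0.810100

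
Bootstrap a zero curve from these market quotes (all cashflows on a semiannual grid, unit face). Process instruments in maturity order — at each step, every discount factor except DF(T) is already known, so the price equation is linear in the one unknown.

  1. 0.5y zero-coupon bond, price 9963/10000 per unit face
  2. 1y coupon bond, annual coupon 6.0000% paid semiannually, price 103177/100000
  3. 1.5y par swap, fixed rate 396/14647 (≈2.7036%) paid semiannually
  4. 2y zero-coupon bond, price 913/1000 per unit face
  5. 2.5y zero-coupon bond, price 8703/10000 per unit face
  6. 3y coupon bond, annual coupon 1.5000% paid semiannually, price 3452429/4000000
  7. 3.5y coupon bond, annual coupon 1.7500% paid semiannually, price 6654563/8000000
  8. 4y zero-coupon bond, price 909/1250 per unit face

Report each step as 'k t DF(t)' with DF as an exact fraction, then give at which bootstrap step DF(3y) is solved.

step 1 [0.5y] zero: DF = P = 9963/10000 ≈ 0.996300
step 2 [1y] bond c/2=3/100: DF=(103177/100000 − 3/100·(0.996300))/(1+3/100) = 9727/10000 ≈ 0.972700
step 3 [1.5y] swap r/2=198/14647: DF=(1 − 198/14647·(0.996300+0.972700))/(1+198/14647) = 2401/2500 ≈ 0.960400
step 4 [2y] zero: DF = P = 913/1000 ≈ 0.913000
step 5 [2.5y] zero: DF = P = 8703/10000 ≈ 0.870300
step 6 [3y] bond c/2=3/400: DF=(3452429/4000000 − 3/400·(0.996300+0.972700+0.960400+0.913000+0.870300))/(1+3/400) = 1027/1250 ≈ 0.821600
step 7 [3.5y] bond c/2=7/800: DF=(6654563/8000000 − 7/800·(0.996300+0.972700+0.960400+0.913000+0.870300+0.821600))/(1+7/800) = 3883/5000 ≈ 0.776600
step 8 [4y] zero: DF = P = 909/1250 ≈ 0.727200

1 1/2 9963/10000
2 1 9727/10000
3 3/2 2401/2500
4 2 913/1000
5 5/2 8703/10000
6 3 1027/1250
7 7/2 3883/5000
8 4 909/1250
DF(3y) is solved at step 6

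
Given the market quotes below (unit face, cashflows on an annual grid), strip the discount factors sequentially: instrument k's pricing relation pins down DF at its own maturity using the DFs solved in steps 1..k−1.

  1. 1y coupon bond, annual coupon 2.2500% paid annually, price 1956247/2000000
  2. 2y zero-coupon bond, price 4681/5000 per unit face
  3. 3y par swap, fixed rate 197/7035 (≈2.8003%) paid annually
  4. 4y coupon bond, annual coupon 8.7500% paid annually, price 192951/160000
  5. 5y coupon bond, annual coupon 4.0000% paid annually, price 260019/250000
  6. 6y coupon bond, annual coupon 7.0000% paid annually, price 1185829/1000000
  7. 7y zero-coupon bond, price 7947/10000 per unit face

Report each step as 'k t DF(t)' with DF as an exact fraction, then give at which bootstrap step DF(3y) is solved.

step 1 [1y] bond c/1=9/400: DF=(1956247/2000000 − 9/400·(0))/(1+9/400) = 4783/5000 ≈ 0.956600
step 2 [2y] zero: DF = P = 4681/5000 ≈ 0.936200
step 3 [3y] swap r/1=197/7035: DF=(1 − 197/7035·(0.956600+0.936200))/(1+197/7035) = 2303/2500 ≈ 0.921200
step 4 [4y] bond c/1=7/80: DF=(192951/160000 − 7/80·(0.956600+0.936200+0.921200))/(1+7/80) = 353/400 ≈ 0.882500
step 5 [5y] bond c/1=1/25: DF=(260019/250000 − 1/25·(0.956600+0.936200+0.921200+0.882500))/(1+1/25) = 8579/10000 ≈ 0.857900
step 6 [6y] bond c/1=7/100: DF=(1185829/1000000 − 7/100·(0.956600+0.936200+0.921200+0.882500+0.857900))/(1+7/100) = 8103/10000 ≈ 0.810300
step 7 [7y] zero: DF = P = 7947/10000 ≈ 0.794700

1 1 4783/5000
2 2 4681/5000
3 3 2303/2500
4 4 353/400
5 5 8579/10000
6 6 8103/10000
7 7 7947/10000
DF(3y) is solved at step 3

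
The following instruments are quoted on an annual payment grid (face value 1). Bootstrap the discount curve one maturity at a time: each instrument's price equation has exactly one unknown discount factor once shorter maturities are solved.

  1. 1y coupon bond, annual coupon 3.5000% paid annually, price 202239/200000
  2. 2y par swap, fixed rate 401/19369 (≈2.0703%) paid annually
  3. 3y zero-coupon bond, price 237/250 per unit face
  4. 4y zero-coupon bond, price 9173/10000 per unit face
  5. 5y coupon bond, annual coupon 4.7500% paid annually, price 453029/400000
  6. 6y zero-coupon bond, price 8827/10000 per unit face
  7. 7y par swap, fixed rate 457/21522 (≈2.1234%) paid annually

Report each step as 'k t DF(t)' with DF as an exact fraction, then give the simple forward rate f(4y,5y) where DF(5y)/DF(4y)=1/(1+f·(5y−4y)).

step 1 [1y] bond c/1=7/200: DF=(202239/200000 − 7/200·(0))/(1+7/200) = 977/1000 ≈ 0.977000
step 2 [2y] swap r/1=401/19369: DF=(1 − 401/19369·(0.977000))/(1+401/19369) = 9599/10000 ≈ 0.959900
step 3 [3y] zero: DF = P = 237/250 ≈ 0.948000
step 4 [4y] zero: DF = P = 9173/10000 ≈ 0.917300
step 5 [5y] bond c/1=19/400: DF=(453029/400000 − 19/400·(0.977000+0.959900+0.948000+0.917300))/(1+19/400) = 568/625 ≈ 0.908800
step 6 [6y] zero: DF = P = 8827/10000 ≈ 0.882700
step 7 [7y] swap r/1=457/21522: DF=(1 − 457/21522·(0.977000+0.959900+0.948000+0.917300+0.908800+0.882700))/(1+457/21522) = 8629/10000 ≈ 0.862900

1 1 977/1000
2 2 9599/10000
3 3 237/250
4 4 9173/10000
5 5 568/625
6 6 8827/10000
7 7 8629/10000
f(4y,5y) = ((9173/10000)/(568/625) − 1)/(1) = 85/9088 ≈ 0.9353%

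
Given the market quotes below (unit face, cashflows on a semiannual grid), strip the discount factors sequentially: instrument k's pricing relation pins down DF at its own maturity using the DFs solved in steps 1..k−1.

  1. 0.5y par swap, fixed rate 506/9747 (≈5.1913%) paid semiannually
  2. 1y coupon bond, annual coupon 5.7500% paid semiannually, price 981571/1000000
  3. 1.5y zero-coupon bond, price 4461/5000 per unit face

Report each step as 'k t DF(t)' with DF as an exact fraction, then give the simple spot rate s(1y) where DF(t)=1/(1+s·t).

step 1 [0.5y] swap r/2=253/9747: DF=(1 − 253/9747·(0))/(1+253/9747) = 9747/10000 ≈ 0.974700
step 2 [1y] bond c/2=23/800: DF=(981571/1000000 − 23/800·(0.974700))/(1+23/800) = 9269/10000 ≈ 0.926900
step 3 [1.5y] zero: DF = P = 4461/5000 ≈ 0.892200

1 1/2 9747/10000
2 1 9269/10000
3 3/2 4461/5000
s(1y) = (1/(9269/10000) − 1)/(1) = 731/9269 ≈ 7.8865%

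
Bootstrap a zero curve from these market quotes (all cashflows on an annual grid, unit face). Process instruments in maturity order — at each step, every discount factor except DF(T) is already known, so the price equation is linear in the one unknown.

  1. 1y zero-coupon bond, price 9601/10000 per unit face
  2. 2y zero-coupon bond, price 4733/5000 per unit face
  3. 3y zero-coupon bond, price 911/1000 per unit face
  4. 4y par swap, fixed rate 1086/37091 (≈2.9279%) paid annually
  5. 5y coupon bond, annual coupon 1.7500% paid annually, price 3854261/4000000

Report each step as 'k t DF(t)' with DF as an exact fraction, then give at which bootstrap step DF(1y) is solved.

1 1 9601/10000
2 2 4733/5000
3 3 911/1000
4 4 4457/5000
5 5 552/625
DF(1y) is solved at step 1

step 1 [1y] zero: DF = P = 9601/10000 ≈ 0.960100
step 2 [2y] zero: DF = P = 4733/5000 ≈ 0.946600
step 3 [3y] zero: DF = P = 911/1000 ≈ 0.911000
step 4 [4y] swap r/1=1086/37091: DF=(1 − 1086/37091·(0.960100+0.946600+0.911000))/(1+1086/37091) = 4457/5000 ≈ 0.891400
step 5 [5y] bond c/1=7/400: DF=(3854261/4000000 − 7/400·(0.960100+0.946600+0.911000+0.891400))/(1+7/400) = 552/625 ≈ 0.883200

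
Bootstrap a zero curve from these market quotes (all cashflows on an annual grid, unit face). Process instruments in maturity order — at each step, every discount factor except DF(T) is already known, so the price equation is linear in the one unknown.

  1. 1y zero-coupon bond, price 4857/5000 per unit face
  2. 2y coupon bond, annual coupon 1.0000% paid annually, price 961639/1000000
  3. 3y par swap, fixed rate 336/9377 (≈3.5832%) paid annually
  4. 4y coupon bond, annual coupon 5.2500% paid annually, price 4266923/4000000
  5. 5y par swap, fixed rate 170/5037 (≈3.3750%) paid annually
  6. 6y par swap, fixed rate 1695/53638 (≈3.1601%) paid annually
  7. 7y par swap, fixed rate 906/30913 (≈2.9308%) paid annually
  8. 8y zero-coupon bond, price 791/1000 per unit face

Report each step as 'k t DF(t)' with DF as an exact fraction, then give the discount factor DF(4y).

1 1 4857/5000
2 2 377/400
3 3 562/625
4 4 2183/2500
5 5 847/1000
6 6 1661/2000
7 7 2047/2500
8 8 791/1000
DF(4y) = 2183/2500 ≈ 0.873200

step 1 [1y] zero: DF = P = 4857/5000 ≈ 0.971400
step 2 [2y] bond c/1=1/100: DF=(961639/1000000 − 1/100·(0.971400))/(1+1/100) = 377/400 ≈ 0.942500
step 3 [3y] swap r/1=336/9377: DF=(1 − 336/9377·(0.971400+0.942500))/(1+336/9377) = 562/625 ≈ 0.899200
step 4 [4y] bond c/1=21/400: DF=(4266923/4000000 − 21/400·(0.971400+0.942500+0.899200))/(1+21/400) = 2183/2500 ≈ 0.873200
step 5 [5y] swap r/1=170/5037: DF=(1 − 170/5037·(0.971400+0.942500+0.899200+0.873200))/(1+170/5037) = 847/1000 ≈ 0.847000
step 6 [6y] swap r/1=1695/53638: DF=(1 − 1695/53638·(0.971400+0.942500+0.899200+0.873200+0.847000))/(1+1695/53638) = 1661/2000 ≈ 0.830500
step 7 [7y] swap r/1=906/30913: DF=(1 − 906/30913·(0.971400+0.942500+0.899200+0.873200+0.847000+0.830500))/(1+906/30913) = 2047/2500 ≈ 0.818800
step 8 [8y] zero: DF = P = 791/1000 ≈ 0.791000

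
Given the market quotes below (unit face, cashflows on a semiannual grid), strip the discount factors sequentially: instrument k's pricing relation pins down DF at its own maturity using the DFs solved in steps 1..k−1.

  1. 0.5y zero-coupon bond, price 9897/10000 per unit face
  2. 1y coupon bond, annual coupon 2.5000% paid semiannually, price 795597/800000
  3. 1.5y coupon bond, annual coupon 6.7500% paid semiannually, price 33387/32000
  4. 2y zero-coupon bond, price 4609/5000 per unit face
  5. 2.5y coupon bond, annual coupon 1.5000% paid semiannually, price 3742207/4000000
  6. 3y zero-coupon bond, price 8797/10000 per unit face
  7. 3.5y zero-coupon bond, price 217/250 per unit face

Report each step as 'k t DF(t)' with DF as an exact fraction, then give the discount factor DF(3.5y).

1 1/2 9897/10000
2 1 97/100
3 3/2 9453/10000
4 2 4609/5000
5 5/2 9001/10000
6 3 8797/10000
7 7/2 217/250
DF(3.5y) = 217/250 ≈ 0.868000

step 1 [0.5y] zero: DF = P = 9897/10000 ≈ 0.989700
step 2 [1y] bond c/2=1/80: DF=(795597/800000 − 1/80·(0.989700))/(1+1/80) = 97/100 ≈ 0.970000
step 3 [1.5y] bond c/2=27/800: DF=(33387/32000 − 27/800·(0.989700+0.970000))/(1+27/800) = 9453/10000 ≈ 0.945300
step 4 [2y] zero: DF = P = 4609/5000 ≈ 0.921800
step 5 [2.5y] bond c/2=3/400: DF=(3742207/4000000 − 3/400·(0.989700+0.970000+0.945300+0.921800))/(1+3/400) = 9001/10000 ≈ 0.900100
step 6 [3y] zero: DF = P = 8797/10000 ≈ 0.879700
step 7 [3.5y] zero: DF = P = 217/250 ≈ 0.868000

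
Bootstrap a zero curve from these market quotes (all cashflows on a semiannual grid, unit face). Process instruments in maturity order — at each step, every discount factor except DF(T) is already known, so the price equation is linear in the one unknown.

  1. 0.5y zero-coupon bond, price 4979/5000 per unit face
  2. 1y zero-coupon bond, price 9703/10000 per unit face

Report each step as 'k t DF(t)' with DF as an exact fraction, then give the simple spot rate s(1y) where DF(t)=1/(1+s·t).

step 1 [0.5y] zero: DF = P = 4979/5000 ≈ 0.995800
step 2 [1y] zero: DF = P = 9703/10000 ≈ 0.970300

1 1/2 4979/5000
2 1 9703/10000
s(1y) = (1/(9703/10000) − 1)/(1) = 297/9703 ≈ 3.0609%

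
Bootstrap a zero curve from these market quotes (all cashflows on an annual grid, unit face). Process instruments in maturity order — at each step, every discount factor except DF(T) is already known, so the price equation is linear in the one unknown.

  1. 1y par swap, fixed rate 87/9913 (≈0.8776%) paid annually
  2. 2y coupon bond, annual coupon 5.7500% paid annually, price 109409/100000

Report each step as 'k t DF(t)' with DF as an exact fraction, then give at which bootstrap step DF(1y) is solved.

step 1 [1y] swap r/1=87/9913: DF=(1 − 87/9913·(0))/(1+87/9913) = 9913/10000 ≈ 0.991300
step 2 [2y] bond c/1=23/400: DF=(109409/100000 − 23/400·(0.991300))/(1+23/400) = 9807/10000 ≈ 0.980700

1 1 9913/10000
2 2 9807/10000
DF(1y) is solved at step 1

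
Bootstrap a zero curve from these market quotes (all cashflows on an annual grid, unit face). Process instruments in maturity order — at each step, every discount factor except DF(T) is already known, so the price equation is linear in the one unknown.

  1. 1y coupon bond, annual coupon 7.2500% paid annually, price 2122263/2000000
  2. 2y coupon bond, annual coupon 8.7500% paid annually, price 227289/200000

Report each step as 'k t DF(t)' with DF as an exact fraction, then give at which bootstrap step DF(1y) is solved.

step 1 [1y] bond c/1=29/400: DF=(2122263/2000000 − 29/400·(0))/(1+29/400) = 4947/5000 ≈ 0.989400
step 2 [2y] bond c/1=7/80: DF=(227289/200000 − 7/80·(0.989400))/(1+7/80) = 4827/5000 ≈ 0.965400

1 1 4947/5000
2 2 4827/5000
DF(1y) is solved at step 1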